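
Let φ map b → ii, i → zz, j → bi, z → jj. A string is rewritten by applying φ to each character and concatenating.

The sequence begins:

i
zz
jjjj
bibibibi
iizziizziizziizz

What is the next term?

zzzzjjjjzzzzjjjjzzzzjjjjzzzzjjjj

Replace each of the 16 characters of iizziizziizziizz in place — zz zz jj jj zz zz jj jj zz zz jj jj zz zz jj jj — and concatenate.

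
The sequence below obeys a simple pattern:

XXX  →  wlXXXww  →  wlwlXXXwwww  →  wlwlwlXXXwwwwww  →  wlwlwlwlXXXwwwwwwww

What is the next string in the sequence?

wlwlwlwlwlXXXwwwwwwwwww

Every step adds wl to the front and ww to the end of the previous string.
So the next term is wl·wlwlwlwlXXXwwwwwwww·ww.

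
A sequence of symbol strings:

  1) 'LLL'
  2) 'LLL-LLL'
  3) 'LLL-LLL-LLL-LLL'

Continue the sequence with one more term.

Every step duplicates the string with '-' between the halves.
One more doubling of LLL-LLL-LLL-LLL gives the answer.

LLL-LLL-LLL-LLL-LLL-LLL-LLL-LLL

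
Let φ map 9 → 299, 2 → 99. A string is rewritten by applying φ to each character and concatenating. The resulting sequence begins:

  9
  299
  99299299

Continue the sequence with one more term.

Expanding 99299299: 9→299, 9→299, 2→99, 9→299, 9→299, 2→99, 9→299, 9→299. Concatenated: 299 299 99 299 299 99 299 299.

2992999929929999299299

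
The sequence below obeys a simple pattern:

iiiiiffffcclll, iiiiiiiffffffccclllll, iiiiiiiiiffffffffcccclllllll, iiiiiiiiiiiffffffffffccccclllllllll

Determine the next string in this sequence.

The n-th term is 2n+1 i's then 2n f's then n c's then 2n-1 l's, where the shown terms are n = 2, 3, 4, 5.
For the next term, n = 6, so the run lengths are 13, 12, 6, 11.

iiiiiiiiiiiiiffffffffffffcccccclllllllllll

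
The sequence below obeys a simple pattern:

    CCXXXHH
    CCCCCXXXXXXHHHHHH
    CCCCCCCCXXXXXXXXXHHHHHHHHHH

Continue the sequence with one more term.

Term n consists of 3n-1 C's, followed by 3n X's, followed by 4n-2 H's (n = 1, 2, …).
For the next term, n = 4, so the run lengths are 11, 12, 14.

CCCCCCCCCCCXXXXXXXXXXXXHHHHHHHHHHHHHH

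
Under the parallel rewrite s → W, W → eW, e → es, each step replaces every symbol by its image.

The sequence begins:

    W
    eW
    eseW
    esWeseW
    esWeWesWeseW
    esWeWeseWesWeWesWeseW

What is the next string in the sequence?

esWeWeseWesWeseWesWeWeseWesWeWesWeseW

φ(esWeWeseWesWeWesWeseW) expands symbol-by-symbol to es W eW es eW es W es eW es W eW es eW es W eW es W es eW; joining the 21 pieces gives the next term.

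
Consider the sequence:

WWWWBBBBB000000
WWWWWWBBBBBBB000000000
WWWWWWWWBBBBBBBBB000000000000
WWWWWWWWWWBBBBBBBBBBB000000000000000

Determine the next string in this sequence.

WWWWWWWWWWWWBBBBBBBBBBBBB000000000000000000

The n-th term is 2n W's then 2n+1 B's then 3n 0's, where the shown terms are n = 2, 3, 4, 5.
Setting n = 6 gives 12, 13, 18 characters in each block.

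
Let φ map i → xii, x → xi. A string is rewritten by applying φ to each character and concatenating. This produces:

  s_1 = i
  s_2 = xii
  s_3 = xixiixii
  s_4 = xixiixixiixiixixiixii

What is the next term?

Rewriting the 21 symbols of xixiixixiixiixixiixii one by one yields xi xii xi xii xii xi xii xi xii xii xi xii xii xi xii xi xii xii xi xii xii; concatenated:

xixiixixiixiixixiixixiixiixixiixiixixiixixiixiixixiixii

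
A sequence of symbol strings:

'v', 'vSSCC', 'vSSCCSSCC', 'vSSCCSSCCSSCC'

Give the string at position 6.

Each term is the previous one with SSCC appended.
From vSSCCSSCCSSCC, 2 further steps: vSSCCSSCCSSCC → vSSCCSSCCSSCCSSCC → (answer).

vSSCCSSCCSSCCSSCCSSCC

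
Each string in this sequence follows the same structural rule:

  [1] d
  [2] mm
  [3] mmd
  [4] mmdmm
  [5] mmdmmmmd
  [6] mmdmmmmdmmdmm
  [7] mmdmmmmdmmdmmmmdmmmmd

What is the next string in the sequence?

mmdmmmmdmmdmmmmdmmmmdmmdmmmmdmmdmm

Each term (from the third on) is the previous term followed by the one before it: term 3 = mm·d = mmd.
Continuing: mmdmmmmdmmdmmmmdmmmmd · mmdmmmmdmmdmm gives term 8.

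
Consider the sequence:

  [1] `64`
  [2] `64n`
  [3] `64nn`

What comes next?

64nnn

Each term is the previous one with n appended.
One more step from 64nn gives the answer.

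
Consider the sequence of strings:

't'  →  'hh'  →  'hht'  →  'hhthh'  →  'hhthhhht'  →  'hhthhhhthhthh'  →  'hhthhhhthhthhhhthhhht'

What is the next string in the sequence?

hhthhhhthhthhhhthhhhthhthhhhthhthh

This is a Fibonacci-style word recurrence s(k) = s(k−1)·s(k−2): e.g. hh·t = hht.
Continuing: hhthhhhthhthhhhthhhht · hhthhhhthhthh gives term 8.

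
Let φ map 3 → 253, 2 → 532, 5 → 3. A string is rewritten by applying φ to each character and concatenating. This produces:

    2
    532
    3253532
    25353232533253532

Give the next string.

53232533253532253532325325353232533253532

Applying the rule to each of the 17 symbols of 25353232533253532 gives the pieces 532 3 253 3 253 532 253 532 3 253 253 532 3 253 3 253 532, which concatenate to the answer.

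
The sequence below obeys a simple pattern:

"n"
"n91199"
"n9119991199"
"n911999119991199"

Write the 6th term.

Every step adds 91199 to the end: s(k+1) = s(k)·91199.
From n911999119991199, 2 further steps: n911999119991199 → n91199911999119991199 → (answer).

n9119991199911999119991199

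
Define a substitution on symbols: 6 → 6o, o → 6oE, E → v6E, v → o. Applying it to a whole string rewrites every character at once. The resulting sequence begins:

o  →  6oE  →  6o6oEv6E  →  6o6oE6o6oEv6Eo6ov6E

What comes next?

Replace each of the 19 characters of 6o6oE6o6oEv6Eo6ov6E in place — 6o 6oE 6o 6oE v6E 6o 6oE 6o 6oE v6E o 6o v6E 6oE 6o 6oE o 6o v6E — and concatenate.

6o6oE6o6oEv6E6o6oE6o6oEv6Eo6ov6E6oE6o6oEo6ov6E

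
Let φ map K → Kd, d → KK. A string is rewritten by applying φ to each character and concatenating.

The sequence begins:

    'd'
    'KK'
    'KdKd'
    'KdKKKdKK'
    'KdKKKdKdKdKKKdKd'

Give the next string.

KdKKKdKdKdKKKdKKKdKKKdKdKdKKKdKK

Applying the rule to each of the 16 symbols of KdKKKdKdKdKKKdKd gives the pieces Kd KK Kd Kd Kd KK Kd KK Kd KK Kd Kd Kd KK Kd KK, which concatenate to the answer.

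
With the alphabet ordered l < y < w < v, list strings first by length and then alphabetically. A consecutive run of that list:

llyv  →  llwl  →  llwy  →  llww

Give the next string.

Treat llww as a base-4 numeral over the given alphabet and add one, carrying through any trailing v's.

llwv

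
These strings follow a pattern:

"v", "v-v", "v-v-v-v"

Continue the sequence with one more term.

Each string is two copies of the previous one joined by '-'.
Doubling v-v-v-v with '-' between the halves:

v-v-v-v-v-v-v-v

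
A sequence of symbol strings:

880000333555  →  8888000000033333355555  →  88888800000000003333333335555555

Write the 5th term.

8888888888000000000000000033333333333333355555555555

Term n consists of 2n 8's, followed by 3n+1 0's, followed by 3n 3's, followed by 2n+1 5's (n = 1, 2, …).
For term 5, n = 5, so the run lengths are 10, 16, 15, 11.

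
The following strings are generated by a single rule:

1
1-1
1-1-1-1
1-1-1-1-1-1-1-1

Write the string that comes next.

Each string is two copies of the previous one joined by '-'.
So the next term is two copies of 1-1-1-1-1-1-1-1 with '-' between the halves.

1-1-1-1-1-1-1-1-1-1-1-1-1-1-1-1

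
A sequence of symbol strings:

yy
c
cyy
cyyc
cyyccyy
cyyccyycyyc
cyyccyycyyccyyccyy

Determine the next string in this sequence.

cyyccyycyyccyyccyycyyccyycyyc

From term 3 onward, concatenate the last term with the second-to-last: c·yy = cyy, cyy·c = cyyc, …
Continuing: cyyccyycyyccyyccyy · cyyccyycyyc gives term 8.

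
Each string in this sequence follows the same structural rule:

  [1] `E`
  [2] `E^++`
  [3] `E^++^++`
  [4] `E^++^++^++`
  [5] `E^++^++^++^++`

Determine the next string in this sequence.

The strings grow by a fixed suffix ^++ each time.
Applying this once more to E^++^++^++^++:

E^++^++^++^++^++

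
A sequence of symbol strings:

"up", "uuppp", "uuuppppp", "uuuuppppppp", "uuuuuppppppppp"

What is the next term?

uuuuuuppppppppppp

Term n consists of n u's, followed by 2n-1 p's (n = 1, 2, …).
At n = 6 the blocks have lengths 6, 11.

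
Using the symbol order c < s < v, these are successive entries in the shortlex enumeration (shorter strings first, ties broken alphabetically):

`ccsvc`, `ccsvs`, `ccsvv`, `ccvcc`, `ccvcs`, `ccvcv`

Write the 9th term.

ccvsv

Stepping forward 3 times from ccvcv: ccvcv → ccvsc → ccvss, then the target.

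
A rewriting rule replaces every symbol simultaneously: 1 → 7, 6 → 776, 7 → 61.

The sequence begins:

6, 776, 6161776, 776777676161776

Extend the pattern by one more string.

616177661616177661776777676161776

Replace each of the 15 characters of 776777676161776 in place — 61 61 776 61 61 61 776 61 776 7 776 7 61 61 776 — and concatenate.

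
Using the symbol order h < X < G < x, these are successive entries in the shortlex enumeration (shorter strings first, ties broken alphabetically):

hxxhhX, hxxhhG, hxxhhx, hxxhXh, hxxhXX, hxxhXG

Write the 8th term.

Advancing 2 positions from hxxhXG through hxxhXG → hxxhXx reaches term 8.

hxxhGh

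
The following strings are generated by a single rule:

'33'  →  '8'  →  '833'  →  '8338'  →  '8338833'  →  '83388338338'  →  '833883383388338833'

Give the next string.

From term 3 onward, concatenate the last term with the second-to-last: 8·33 = 833, 833·8 = 8338, …
So term 8 is 833883383388338833·83388338338.

83388338338833883383388338338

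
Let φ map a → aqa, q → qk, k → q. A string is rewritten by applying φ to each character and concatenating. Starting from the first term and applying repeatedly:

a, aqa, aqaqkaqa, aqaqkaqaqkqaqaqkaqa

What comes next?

aqaqkaqaqkqaqaqkaqaqkqqkaqaqkaqaqkqaqaqkaqa

Replace each of the 19 characters of aqaqkaqaqkqaqaqkaqa in place — aqa qk aqa qk q aqa qk aqa qk q qk aqa qk aqa qk q aqa qk aqa — and concatenate.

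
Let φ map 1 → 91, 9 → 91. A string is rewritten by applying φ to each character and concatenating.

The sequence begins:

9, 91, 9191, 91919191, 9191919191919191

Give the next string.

Rewriting the 16 symbols of 9191919191919191 one by one yields 91 91 91 91 91 91 91 91 91 91 91 91 91 91 91 91; concatenated:

91919191919191919191919191919191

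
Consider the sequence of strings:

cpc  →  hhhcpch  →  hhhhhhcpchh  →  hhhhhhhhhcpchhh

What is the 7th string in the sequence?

Every step adds hhh to the front and h to the end of the previous string.
From hhhhhhhhhcpchhh, 3 further steps: hhhhhhhhhcpchhh → hhhhhhhhhhhhcpchhhh → hhhhhhhhhhhhhhhcpchhhhh → (answer).

hhhhhhhhhhhhhhhhhhcpchhhhhh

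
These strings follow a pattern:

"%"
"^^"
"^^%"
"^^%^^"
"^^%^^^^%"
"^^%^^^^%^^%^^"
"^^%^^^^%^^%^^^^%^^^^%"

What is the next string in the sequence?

This is a Fibonacci-style word recurrence s(k) = s(k−1)·s(k−2): e.g. ^^·% = ^^%.
Continuing: ^^%^^^^%^^%^^^^%^^^^% · ^^%^^^^%^^%^^ gives term 8.

^^%^^^^%^^%^^^^%^^^^%^^%^^^^%^^%^^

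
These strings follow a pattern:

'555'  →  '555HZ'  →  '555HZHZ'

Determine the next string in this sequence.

555HZHZHZ

Every step adds HZ to the end: s(k+1) = s(k)·HZ.
One more step from 555HZHZ gives the answer.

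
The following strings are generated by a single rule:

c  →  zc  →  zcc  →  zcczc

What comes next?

zcczczcc

From term 3 onward, concatenate the last term with the second-to-last: zc·c = zcc, zcc·zc = zcczc, …
Continuing: zcczc · zcc gives term 5.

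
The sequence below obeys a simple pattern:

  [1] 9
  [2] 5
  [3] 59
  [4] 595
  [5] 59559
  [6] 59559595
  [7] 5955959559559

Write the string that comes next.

From term 3 onward, concatenate the last term with the second-to-last: 5·9 = 59, 59·5 = 595, …
Continuing: 5955959559559 · 59559595 gives term 8.

595595955955959559595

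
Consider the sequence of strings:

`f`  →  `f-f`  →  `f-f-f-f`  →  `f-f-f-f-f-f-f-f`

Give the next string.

Each string is two copies of the previous one joined by '-'.
One more doubling of f-f-f-f-f-f-f-f gives the answer.

f-f-f-f-f-f-f-f-f-f-f-f-f-f-f-f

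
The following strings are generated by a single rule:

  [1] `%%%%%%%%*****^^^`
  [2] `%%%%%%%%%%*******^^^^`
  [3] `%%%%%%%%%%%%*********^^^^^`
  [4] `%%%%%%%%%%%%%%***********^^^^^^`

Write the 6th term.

Each string has the form %^{2n+2} *^{2n-1} ^^{n}, where the shown terms are n = 3, 4, 5, 6.
For term 6, n = 8, so the run lengths are 18, 15, 8.

%%%%%%%%%%%%%%%%%%***************^^^^^^^^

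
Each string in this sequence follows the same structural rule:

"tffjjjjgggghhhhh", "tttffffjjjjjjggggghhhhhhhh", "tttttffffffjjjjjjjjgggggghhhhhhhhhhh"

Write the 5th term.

tttttttttffffffffffjjjjjjjjjjjjgggggggghhhhhhhhhhhhhhhhh

Reading off run lengths: t runs 1, 3, 5; f runs 2, 4, 6; j runs 4, 6, 8; g runs 4, 5, 6; h runs 5, 8, 11 — each is linear in n (n = 1, 2, …).
For term 5, n = 5, so the run lengths are 9, 10, 12, 8, 17.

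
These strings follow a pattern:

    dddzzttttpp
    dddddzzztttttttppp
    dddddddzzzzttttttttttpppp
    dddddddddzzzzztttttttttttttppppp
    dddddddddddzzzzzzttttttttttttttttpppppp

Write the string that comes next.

dddddddddddddzzzzzzztttttttttttttttttttppppppp

Reading off run lengths: d runs 3, 5, 7, 9, 11; z runs 2, 3, 4, 5, 6; t runs 4, 7, 10, 13, 16; p runs 2, 3, 4, 5, 6 — each is linear in n (n = 1, 2, …).
Setting n = 6 gives 13, 7, 19, 7 characters in each block.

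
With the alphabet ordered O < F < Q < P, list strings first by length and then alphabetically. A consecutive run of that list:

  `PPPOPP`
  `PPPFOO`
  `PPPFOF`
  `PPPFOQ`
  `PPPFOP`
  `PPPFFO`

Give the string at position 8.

PPPFFQ

Stepping forward 2 times from PPPFFO: PPPFFO → PPPFFF, then the target.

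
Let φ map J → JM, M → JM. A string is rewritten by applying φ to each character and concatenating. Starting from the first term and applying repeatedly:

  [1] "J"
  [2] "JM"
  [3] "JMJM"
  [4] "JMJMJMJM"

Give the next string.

JMJMJMJMJMJMJMJM

Rewriting each symbol of JMJMJMJM: J→JM, M→JM, J→JM, M→JM, J→JM, M→JM, J→JM, M→JM, which concatenates to JM JM JM JM JM JM JM JM.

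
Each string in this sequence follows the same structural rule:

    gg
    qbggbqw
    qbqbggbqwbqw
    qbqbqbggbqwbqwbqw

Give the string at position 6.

qbqbqbqbqbggbqwbqwbqwbqwbqw

s(k+1) = qb·s(k)·bqw, so each term gains qb as a prefix and bqw as a suffix.
From qbqbqbggbqwbqwbqw, 2 further steps: qbqbqbggbqwbqwbqw → qbqbqbqbggbqwbqwbqwbqw → (answer).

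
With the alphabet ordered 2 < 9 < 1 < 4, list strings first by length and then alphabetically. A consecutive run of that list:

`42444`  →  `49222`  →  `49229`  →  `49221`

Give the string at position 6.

49292

Advancing 2 positions from 49221 through 49221 → 49224 reaches term 6.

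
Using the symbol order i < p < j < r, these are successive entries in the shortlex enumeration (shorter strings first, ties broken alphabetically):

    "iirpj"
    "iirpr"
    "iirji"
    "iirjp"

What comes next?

iirjj

Find the rightmost character of iirjp below r, bump it to the next letter, and reset everything to its right to i.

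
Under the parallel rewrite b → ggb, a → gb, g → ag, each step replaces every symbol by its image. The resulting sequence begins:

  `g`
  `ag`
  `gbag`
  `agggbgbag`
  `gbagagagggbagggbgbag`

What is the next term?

agggbgbaggbaggbagagagggbgbagagagggbagggbgbag

φ(gbagagagggbagggbgbag) expands symbol-by-symbol to ag ggb gb ag gb ag gb ag ag ag ggb gb ag ag ag ggb ag ggb gb ag; joining the 20 pieces gives the next term.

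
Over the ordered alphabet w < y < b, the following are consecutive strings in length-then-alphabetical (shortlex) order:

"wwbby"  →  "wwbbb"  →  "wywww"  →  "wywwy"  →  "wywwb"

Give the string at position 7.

Advancing 2 positions from wywwb through wywwb → wywyw reaches term 7.

wywyy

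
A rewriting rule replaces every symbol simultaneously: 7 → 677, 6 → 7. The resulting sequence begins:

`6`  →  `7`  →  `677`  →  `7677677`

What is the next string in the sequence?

Rewriting each symbol of 7677677: 7→677, 6→7, 7→677, 7→677, 6→7, 7→677, 7→677, which concatenates to 677 7 677 677 7 677 677.

67776776777677677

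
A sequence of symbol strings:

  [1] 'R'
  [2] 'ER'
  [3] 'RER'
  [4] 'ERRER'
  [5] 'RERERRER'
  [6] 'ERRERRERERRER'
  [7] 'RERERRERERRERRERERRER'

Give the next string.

This is a Fibonacci-style word recurrence s(k) = s(k−2)·s(k−1): e.g. R·ER = RER.
So term 8 is ERRERRERERRER·RERERRERERRERRERERRER.

ERRERRERERRERRERERRERERRERRERERRER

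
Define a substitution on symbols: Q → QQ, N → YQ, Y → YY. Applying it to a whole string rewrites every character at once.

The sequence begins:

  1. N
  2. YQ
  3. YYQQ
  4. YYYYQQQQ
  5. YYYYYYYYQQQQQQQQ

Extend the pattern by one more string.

Applying the rule to each of the 16 symbols of YYYYYYYYQQQQQQQQ gives the pieces YY YY YY YY YY YY YY YY QQ QQ QQ QQ QQ QQ QQ QQ, which concatenate to the answer.

YYYYYYYYYYYYYYYYQQQQQQQQQQQQQQQQ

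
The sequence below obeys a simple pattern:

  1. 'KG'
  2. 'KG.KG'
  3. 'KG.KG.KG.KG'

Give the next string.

Every step duplicates the string with '.' between the halves.
One more doubling of KG.KG.KG.KG gives the answer.

KG.KG.KG.KG.KG.KG.KG.KG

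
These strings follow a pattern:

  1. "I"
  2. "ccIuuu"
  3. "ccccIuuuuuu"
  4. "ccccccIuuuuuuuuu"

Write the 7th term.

ccccccccccccIuuuuuuuuuuuuuuuuuu

Each term wraps the previous one in cc on the left and uuu on the right.
From ccccccIuuuuuuuuu, 3 further steps: ccccccIuuuuuuuuu → ccccccccIuuuuuuuuuuuu → ccccccccccIuuuuuuuuuuuuuuu → (answer).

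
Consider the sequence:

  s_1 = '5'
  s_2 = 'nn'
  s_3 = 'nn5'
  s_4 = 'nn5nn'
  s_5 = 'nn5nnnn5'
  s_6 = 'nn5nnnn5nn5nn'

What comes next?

nn5nnnn5nn5nnnn5nnnn5

This is a Fibonacci-style word recurrence s(k) = s(k−1)·s(k−2): e.g. nn·5 = nn5.
The next term joins nn5nnnn5nn5nn and nn5nnnn5.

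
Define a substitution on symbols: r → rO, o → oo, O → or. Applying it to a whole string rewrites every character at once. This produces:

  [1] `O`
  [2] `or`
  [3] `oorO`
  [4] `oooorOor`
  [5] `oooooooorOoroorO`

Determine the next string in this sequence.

Rewriting the 16 symbols of oooooooorOoroorO one by one yields oo oo oo oo oo oo oo oo rO or oo rO oo oo rO or; concatenated:

oooooooooooooooorOoroorOoooorOor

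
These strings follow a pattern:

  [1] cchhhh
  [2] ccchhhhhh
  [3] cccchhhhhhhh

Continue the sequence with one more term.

Term n consists of n c's, followed by 2n h's, where the shown terms are n = 2, 3, 4.
At n = 5 the blocks have lengths 5, 10.

ccccchhhhhhhhhh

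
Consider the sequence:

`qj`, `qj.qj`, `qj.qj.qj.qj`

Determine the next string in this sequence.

qj.qj.qj.qj.qj.qj.qj.qj

Each string is two copies of the previous one joined by '.'.
One more doubling of qj.qj.qj.qj gives the answer.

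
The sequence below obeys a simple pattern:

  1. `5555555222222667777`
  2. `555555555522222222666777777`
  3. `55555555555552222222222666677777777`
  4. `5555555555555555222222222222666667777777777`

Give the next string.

555555555555555555522222222222222666666777777777777

Each string has the form 5^{3n+1} 2^{2n+2} 6^{n} 7^{2n}, where the shown terms are n = 2, 3, 4, 5.
Setting n = 6 gives 19, 14, 6, 12 characters in each block.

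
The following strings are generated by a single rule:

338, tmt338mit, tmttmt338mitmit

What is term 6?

Every step adds tmt to the front and mit to the end of the previous string.
From tmttmt338mitmit, 3 further steps: tmttmt338mitmit → tmttmttmt338mitmitmit → tmttmttmttmt338mitmitmitmit → (answer).

tmttmttmttmttmt338mitmitmitmitmit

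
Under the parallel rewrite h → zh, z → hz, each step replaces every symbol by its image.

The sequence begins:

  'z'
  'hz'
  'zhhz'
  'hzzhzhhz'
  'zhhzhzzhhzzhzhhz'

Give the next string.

hzzhzhhzzhhzhzzhzhhzhzzhhzzhzhhz

φ(zhhzhzzhhzzhzhhz) expands symbol-by-symbol to hz zh zh hz zh hz hz zh zh hz hz zh hz zh zh hz; joining the 16 pieces gives the next term.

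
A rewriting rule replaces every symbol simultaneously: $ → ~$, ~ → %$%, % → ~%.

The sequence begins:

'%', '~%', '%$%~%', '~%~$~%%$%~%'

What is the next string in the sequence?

%$%~%%$%~$%$%~%~%~$~%%$%~%

Expanding ~%~$~%%$%~%: ~→%$%, %→~%, ~→%$%, $→~$, ~→%$%, %→~%, %→~%, $→~$, %→~%, ~→%$%, %→~%. Concatenated: %$% ~% %$% ~$ %$% ~% ~% ~$ ~% %$% ~%.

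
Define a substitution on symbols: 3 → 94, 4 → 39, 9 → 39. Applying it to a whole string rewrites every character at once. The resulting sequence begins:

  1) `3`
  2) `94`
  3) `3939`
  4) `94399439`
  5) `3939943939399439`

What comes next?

94399439393994399439943939399439

Applying the rule to each of the 16 symbols of 3939943939399439 gives the pieces 94 39 94 39 39 39 94 39 94 39 94 39 39 39 94 39, which concatenate to the answer.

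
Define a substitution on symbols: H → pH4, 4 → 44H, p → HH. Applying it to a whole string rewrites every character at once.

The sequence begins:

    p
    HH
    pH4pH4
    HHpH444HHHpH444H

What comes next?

φ(HHpH444HHHpH444H) expands symbol-by-symbol to pH4 pH4 HH pH4 44H 44H 44H pH4 pH4 pH4 HH pH4 44H 44H 44H pH4; joining the 16 pieces gives the next term.

pH4pH4HHpH444H44H44HpH4pH4pH4HHpH444H44H44HpH4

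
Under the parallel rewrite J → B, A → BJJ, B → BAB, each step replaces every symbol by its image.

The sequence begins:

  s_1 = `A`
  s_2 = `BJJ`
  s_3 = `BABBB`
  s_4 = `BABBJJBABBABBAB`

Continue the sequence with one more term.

BABBJJBABBABBBBABBJJBABBABBJJBABBABBJJBAB

Replace each of the 15 characters of BABBJJBABBABBAB in place — BAB BJJ BAB BAB B B BAB BJJ BAB BAB BJJ BAB BAB BJJ BAB — and concatenate.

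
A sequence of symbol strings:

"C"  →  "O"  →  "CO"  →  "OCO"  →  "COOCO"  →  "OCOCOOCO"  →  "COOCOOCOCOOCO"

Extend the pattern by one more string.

OCOCOOCOCOOCOOCOCOOCO

This is a Fibonacci-style word recurrence s(k) = s(k−2)·s(k−1): e.g. C·O = CO.
So term 8 is OCOCOOCO·COOCOOCOCOOCO.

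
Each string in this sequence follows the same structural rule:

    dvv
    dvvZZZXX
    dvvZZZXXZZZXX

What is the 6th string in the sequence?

dvvZZZXXZZZXXZZZXXZZZXXZZZXX

Each term is the previous one with ZZZXX appended.
From dvvZZZXXZZZXX, 3 further steps: dvvZZZXXZZZXX → dvvZZZXXZZZXXZZZXX → dvvZZZXXZZZXXZZZXXZZZXX → (answer).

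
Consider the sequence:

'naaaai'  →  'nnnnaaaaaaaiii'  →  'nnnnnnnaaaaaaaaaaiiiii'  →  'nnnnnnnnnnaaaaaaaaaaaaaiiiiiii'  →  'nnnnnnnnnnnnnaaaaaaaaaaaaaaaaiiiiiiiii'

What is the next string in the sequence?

Term n consists of 3n-2 n's, followed by 3n+1 a's, followed by 2n-1 i's (n = 1, 2, …).
At n = 6 the blocks have lengths 16, 19, 11.

nnnnnnnnnnnnnnnnaaaaaaaaaaaaaaaaaaaiiiiiiiiiii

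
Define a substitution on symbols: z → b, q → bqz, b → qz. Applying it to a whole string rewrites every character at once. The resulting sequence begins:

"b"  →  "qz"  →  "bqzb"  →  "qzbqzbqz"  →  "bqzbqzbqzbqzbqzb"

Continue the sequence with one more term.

Rewriting the 16 symbols of bqzbqzbqzbqzbqzb one by one yields qz bqz b qz bqz b qz bqz b qz bqz b qz bqz b qz; concatenated:

qzbqzbqzbqzbqzbqzbqzbqzbqzbqzbqz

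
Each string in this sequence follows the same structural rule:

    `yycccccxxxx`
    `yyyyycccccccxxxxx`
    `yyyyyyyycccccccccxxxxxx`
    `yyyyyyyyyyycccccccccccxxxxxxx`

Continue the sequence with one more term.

Each string has the form y^{3n-1} c^{2n+3} x^{n+3} (n = 1, 2, …).
For the next term, n = 5, so the run lengths are 14, 13, 8.

yyyyyyyyyyyyyycccccccccccccxxxxxxxx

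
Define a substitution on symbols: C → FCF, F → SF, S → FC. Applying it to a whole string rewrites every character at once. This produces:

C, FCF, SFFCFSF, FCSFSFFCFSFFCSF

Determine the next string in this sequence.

Replace each of the 15 characters of FCSFSFFCFSFFCSF in place — SF FCF FC SF FC SF SF FCF SF FC SF SF FCF FC SF — and concatenate.

SFFCFFCSFFCSFSFFCFSFFCSFSFFCFFCSF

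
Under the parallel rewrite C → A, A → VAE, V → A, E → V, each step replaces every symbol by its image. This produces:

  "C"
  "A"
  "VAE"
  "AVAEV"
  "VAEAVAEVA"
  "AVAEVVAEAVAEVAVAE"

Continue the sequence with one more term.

φ(AVAEVVAEAVAEVAVAE) expands symbol-by-symbol to VAE A VAE V A A VAE V VAE A VAE V A VAE A VAE V; joining the 17 pieces gives the next term.

VAEAVAEVAAVAEVVAEAVAEVAVAEAVAEV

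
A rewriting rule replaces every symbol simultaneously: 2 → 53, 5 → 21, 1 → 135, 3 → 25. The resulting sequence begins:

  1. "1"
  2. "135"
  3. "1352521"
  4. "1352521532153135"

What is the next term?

Applying the rule to each of the 16 symbols of 1352521532153135 gives the pieces 135 25 21 53 21 53 135 21 25 53 135 21 25 135 25 21, which concatenate to the answer.

135252153215313521255313521251352521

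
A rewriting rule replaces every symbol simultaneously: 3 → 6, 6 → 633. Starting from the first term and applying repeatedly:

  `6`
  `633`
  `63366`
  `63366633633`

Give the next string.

633666336336336663366

Expanding 63366633633: 6→633, 3→6, 3→6, 6→633, 6→633, 6→633, 3→6, 3→6, 6→633, 3→6, 3→6. Concatenated: 633 6 6 633 633 633 6 6 633 6 6.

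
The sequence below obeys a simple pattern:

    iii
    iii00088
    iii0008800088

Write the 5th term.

The strings grow by a fixed suffix 00088 each time.
From iii0008800088, 2 further steps: iii0008800088 → iii000880008800088 → (answer).

iii00088000880008800088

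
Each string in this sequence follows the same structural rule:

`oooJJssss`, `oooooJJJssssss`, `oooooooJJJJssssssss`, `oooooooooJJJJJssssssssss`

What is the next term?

The n-th term is 2n-1 o's then n J's then 2n s's, where the shown terms are n = 2, 3, 4, 5.
For the next term, n = 6, so the run lengths are 11, 6, 12.

oooooooooooJJJJJJssssssssssss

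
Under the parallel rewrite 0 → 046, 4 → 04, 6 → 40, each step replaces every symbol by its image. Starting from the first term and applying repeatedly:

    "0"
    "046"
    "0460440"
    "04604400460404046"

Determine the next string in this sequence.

Rewriting the 17 symbols of 04604400460404046 one by one yields 046 04 40 046 04 04 046 046 04 40 046 04 046 04 046 04 40; concatenated:

04604400460404046046044004604046040460440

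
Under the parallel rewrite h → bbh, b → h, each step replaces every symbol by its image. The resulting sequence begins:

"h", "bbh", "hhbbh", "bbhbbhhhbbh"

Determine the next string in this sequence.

hhbbhhhbbhbbhbbhhhbbh

Expanding bbhbbhhhbbh: b→h, b→h, h→bbh, b→h, b→h, h→bbh, h→bbh, h→bbh, b→h, b→h, h→bbh. Concatenated: h h bbh h h bbh bbh bbh h h bbh.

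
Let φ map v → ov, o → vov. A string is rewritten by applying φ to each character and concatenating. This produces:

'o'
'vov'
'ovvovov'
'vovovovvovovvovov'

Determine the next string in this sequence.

Rewriting the 17 symbols of vovovovvovovvovov one by one yields ov vov ov vov ov vov ov ov vov ov vov ov ov vov ov vov ov; concatenated:

ovvovovvovovvovovovvovovvovovovvovovvovov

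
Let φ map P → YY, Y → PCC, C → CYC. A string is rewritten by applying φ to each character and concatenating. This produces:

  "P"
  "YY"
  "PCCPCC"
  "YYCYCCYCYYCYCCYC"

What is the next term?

Replace each of the 16 characters of YYCYCCYCYYCYCCYC in place — PCC PCC CYC PCC CYC CYC PCC CYC PCC PCC CYC PCC CYC CYC PCC CYC — and concatenate.

PCCPCCCYCPCCCYCCYCPCCCYCPCCPCCCYCPCCCYCCYCPCCCYC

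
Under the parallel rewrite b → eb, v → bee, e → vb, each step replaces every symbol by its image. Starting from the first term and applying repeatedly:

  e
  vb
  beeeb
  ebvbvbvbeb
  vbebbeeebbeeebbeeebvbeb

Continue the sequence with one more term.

Applying the rule to each of the 23 symbols of vbebbeeebbeeebbeeebvbeb gives the pieces bee eb vb eb eb vb vb vb eb eb vb vb vb eb eb vb vb vb eb bee eb vb eb, which concatenate to the answer.

beeebvbebebvbvbvbebebvbvbvbebebvbvbvbebbeeebvbeb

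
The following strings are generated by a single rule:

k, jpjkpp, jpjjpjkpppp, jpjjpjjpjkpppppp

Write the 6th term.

jpjjpjjpjjpjjpjkpppppppppp

Each term wraps the previous one in jpj on the left and pp on the right.
From jpjjpjjpjkpppppp, 2 further steps: jpjjpjjpjkpppppp → jpjjpjjpjjpjkpppppppp → (answer).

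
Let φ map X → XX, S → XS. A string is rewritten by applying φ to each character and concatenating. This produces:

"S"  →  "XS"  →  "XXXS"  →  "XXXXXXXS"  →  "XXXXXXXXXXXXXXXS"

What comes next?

φ(XXXXXXXXXXXXXXXS) expands symbol-by-symbol to XX XX XX XX XX XX XX XX XX XX XX XX XX XX XX XS; joining the 16 pieces gives the next term.

XXXXXXXXXXXXXXXXXXXXXXXXXXXXXXXS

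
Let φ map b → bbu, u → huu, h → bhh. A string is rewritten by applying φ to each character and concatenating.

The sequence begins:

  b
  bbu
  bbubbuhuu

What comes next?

Expanding bbubbuhuu: b→bbu, b→bbu, u→huu, b→bbu, b→bbu, u→huu, h→bhh, u→huu, u→huu. Concatenated: bbu bbu huu bbu bbu huu bhh huu huu.

bbubbuhuubbubbuhuubhhhuuhuu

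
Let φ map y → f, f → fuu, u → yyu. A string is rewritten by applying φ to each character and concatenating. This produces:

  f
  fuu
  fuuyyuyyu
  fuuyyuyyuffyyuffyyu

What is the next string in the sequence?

Rewriting the 19 symbols of fuuyyuyyuffyyuffyyu one by one yields fuu yyu yyu f f yyu f f yyu fuu fuu f f yyu fuu fuu f f yyu; concatenated:

fuuyyuyyuffyyuffyyufuufuuffyyufuufuuffyyu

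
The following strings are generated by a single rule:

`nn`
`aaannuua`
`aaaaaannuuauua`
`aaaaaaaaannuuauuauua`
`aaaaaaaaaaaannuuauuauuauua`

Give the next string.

Each term wraps the previous one in aaa on the left and uua on the right.
One more step from aaaaaaaaaaaannuuauuauuauua gives the answer.

aaaaaaaaaaaaaaannuuauuauuauuauua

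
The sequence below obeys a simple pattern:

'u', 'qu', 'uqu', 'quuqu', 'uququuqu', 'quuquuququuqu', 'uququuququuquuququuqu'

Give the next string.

quuquuququuquuququuququuquuququuqu

This is a Fibonacci-style word recurrence s(k) = s(k−2)·s(k−1): e.g. u·qu = uqu.
So term 8 is quuquuququuqu·uququuququuquuququuqu.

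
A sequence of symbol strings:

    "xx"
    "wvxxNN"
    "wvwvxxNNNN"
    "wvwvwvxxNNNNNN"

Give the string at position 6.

Every step adds wv to the front and NN to the end of the previous string.
From wvwvwvxxNNNNNN, 2 further steps: wvwvwvxxNNNNNN → wvwvwvwvxxNNNNNNNN → (answer).

wvwvwvwvwvxxNNNNNNNNNN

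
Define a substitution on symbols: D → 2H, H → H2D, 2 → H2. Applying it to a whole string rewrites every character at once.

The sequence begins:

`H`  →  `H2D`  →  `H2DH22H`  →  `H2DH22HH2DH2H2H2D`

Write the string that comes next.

Rewriting the 17 symbols of H2DH22HH2DH2H2H2D one by one yields H2D H2 2H H2D H2 H2 H2D H2D H2 2H H2D H2 H2D H2 H2D H2 2H; concatenated:

H2DH22HH2DH2H2H2DH2DH22HH2DH2H2DH2H2DH22H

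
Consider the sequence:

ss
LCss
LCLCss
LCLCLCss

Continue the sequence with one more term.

Every step adds LC at the front: s(k+1) = LC·s(k).
So the next term is LC·LCLCLCss.

LCLCLCLCss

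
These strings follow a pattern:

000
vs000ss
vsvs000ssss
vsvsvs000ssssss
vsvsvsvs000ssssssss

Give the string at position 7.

s(k+1) = vs·s(k)·ss, so each term gains vs as a prefix and ss as a suffix.
From vsvsvsvs000ssssssss, 2 further steps: vsvsvsvs000ssssssss → vsvsvsvsvs000ssssssssss → (answer).

vsvsvsvsvsvs000ssssssssssss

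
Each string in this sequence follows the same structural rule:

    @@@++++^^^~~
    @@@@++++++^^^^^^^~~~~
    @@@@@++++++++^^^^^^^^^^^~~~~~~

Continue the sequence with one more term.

@@@@@@++++++++++^^^^^^^^^^^^^^^~~~~~~~~

Each string has the form @^{n+2} +^{2n+2} ^^{4n-1} ~^{2n} (n = 1, 2, …).
For the next term, n = 4, so the run lengths are 6, 10, 15, 8.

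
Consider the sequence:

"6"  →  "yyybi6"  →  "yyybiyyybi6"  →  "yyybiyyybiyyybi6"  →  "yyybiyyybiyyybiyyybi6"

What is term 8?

yyybiyyybiyyybiyyybiyyybiyyybiyyybi6

The strings grow by a fixed prefix yyybi each time.
From yyybiyyybiyyybiyyybi6, 3 further steps: yyybiyyybiyyybiyyybi6 → yyybiyyybiyyybiyyybiyyybi6 → yyybiyyybiyyybiyyybiyyybiyyybi6 → (answer).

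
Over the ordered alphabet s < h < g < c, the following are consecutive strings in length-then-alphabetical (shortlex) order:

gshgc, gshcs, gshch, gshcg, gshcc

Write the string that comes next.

gsgss

Find the rightmost character of gshcc below c, bump it to the next letter, and reset everything to its right to s.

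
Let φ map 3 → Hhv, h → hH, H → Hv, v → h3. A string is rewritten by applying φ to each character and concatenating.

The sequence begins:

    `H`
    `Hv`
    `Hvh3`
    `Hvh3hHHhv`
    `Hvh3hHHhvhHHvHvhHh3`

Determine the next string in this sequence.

Applying the rule to each of the 19 symbols of Hvh3hHHhvhHHvHvhHh3 gives the pieces Hv h3 hH Hhv hH Hv Hv hH h3 hH Hv Hv h3 Hv h3 hH Hv hH Hhv, which concatenate to the answer.

Hvh3hHHhvhHHvHvhHh3hHHvHvh3Hvh3hHHvhHHhv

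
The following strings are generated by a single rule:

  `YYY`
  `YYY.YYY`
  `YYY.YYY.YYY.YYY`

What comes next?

Each string is two copies of the previous one joined by '.'.
Doubling YYY.YYY.YYY.YYY with '.' between the halves:

YYY.YYY.YYY.YYY.YYY.YYY.YYY.YYY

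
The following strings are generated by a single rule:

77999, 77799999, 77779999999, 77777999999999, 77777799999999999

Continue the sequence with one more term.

Term n consists of n 7's, followed by 2n-1 9's, where the shown terms are n = 2, 3, 4, 5, 6.
At n = 7 the blocks have lengths 7, 13.

77777779999999999999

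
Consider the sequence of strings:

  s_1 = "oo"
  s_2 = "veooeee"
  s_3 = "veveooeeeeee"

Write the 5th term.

veveveveooeeeeeeeeeeee

s(k+1) = ve·s(k)·eee, so each term gains ve as a prefix and eee as a suffix.
From veveooeeeeee, 2 further steps: veveooeeeeee → veveveooeeeeeeeee → (answer).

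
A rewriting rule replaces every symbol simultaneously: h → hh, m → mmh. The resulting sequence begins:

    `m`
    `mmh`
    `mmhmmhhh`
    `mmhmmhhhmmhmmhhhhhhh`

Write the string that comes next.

mmhmmhhhmmhmmhhhhhhhmmhmmhhhmmhmmhhhhhhhhhhhhhhh

φ(mmhmmhhhmmhmmhhhhhhh) expands symbol-by-symbol to mmh mmh hh mmh mmh hh hh hh mmh mmh hh mmh mmh hh hh hh hh hh hh hh; joining the 20 pieces gives the next term.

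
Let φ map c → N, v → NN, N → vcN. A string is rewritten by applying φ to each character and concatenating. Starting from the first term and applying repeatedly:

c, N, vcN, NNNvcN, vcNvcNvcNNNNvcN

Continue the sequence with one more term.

Applying the rule to each of the 15 symbols of vcNvcNvcNNNNvcN gives the pieces NN N vcN NN N vcN NN N vcN vcN vcN vcN NN N vcN, which concatenate to the answer.

NNNvcNNNNvcNNNNvcNvcNvcNvcNNNNvcN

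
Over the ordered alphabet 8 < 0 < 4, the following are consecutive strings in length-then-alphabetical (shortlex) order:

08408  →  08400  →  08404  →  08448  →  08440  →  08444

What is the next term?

Treat 08444 as a base-3 numeral over the given alphabet and add one, carrying through any trailing 4's.

00888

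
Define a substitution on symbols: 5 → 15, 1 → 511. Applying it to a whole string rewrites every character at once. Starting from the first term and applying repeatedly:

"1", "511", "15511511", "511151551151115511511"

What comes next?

1551151151115511151551151115511511511151551151115511511

Applying the rule to each of the 21 symbols of 511151551151115511511 gives the pieces 15 511 511 511 15 511 15 15 511 511 15 511 511 511 15 15 511 511 15 511 511, which concatenate to the answer.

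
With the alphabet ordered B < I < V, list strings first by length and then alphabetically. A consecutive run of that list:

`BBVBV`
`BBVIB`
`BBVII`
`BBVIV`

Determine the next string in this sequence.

BBVVB

Find the rightmost character of BBVIV below V, bump it to the next letter, and reset everything to its right to B.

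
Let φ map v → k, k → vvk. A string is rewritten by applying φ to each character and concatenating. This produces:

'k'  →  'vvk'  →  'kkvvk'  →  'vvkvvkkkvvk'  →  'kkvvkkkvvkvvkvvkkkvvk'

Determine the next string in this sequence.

vvkvvkkkvvkvvkvvkkkvvkkkvvkkkvvkvvkvvkkkvvk

Applying the rule to each of the 21 symbols of kkvvkkkvvkvvkvvkkkvvk gives the pieces vvk vvk k k vvk vvk vvk k k vvk k k vvk k k vvk vvk vvk k k vvk, which concatenate to the answer.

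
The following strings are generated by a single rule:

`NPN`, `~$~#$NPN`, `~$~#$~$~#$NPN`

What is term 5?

Every step adds ~$~#$ at the front: s(k+1) = ~$~#$·s(k).
From ~$~#$~$~#$NPN, 2 further steps: ~$~#$~$~#$NPN → ~$~#$~$~#$~$~#$NPN → (answer).

~$~#$~$~#$~$~#$~$~#$NPN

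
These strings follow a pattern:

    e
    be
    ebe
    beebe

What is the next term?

ebebeebe

This is a Fibonacci-style word recurrence s(k) = s(k−2)·s(k−1): e.g. e·be = ebe.
The next term joins ebe and beebe.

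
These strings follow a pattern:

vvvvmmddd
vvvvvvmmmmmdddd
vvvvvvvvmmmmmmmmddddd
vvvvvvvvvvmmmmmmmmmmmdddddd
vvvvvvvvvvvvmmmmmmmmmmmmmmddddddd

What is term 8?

vvvvvvvvvvvvvvvvvvmmmmmmmmmmmmmmmmmmmmmmmdddddddddd

The n-th term is 2n+2 v's then 3n-1 m's then n+2 d's (n = 1, 2, …).
Setting n = 8 gives 18, 23, 10 characters in each block.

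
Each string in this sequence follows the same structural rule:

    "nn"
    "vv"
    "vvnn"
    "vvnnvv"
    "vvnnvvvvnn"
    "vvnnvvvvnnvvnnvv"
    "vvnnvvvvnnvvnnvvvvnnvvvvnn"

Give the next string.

This is a Fibonacci-style word recurrence s(k) = s(k−1)·s(k−2): e.g. vv·nn = vvnn.
Continuing: vvnnvvvvnnvvnnvvvvnnvvvvnn · vvnnvvvvnnvvnnvv gives term 8.

vvnnvvvvnnvvnnvvvvnnvvvvnnvvnnvvvvnnvvnnvv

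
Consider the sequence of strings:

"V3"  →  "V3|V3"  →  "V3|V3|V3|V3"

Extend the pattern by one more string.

V3|V3|V3|V3|V3|V3|V3|V3

s(k+1) = s(k)·|·s(k) — each term doubles the last with '|' between the halves.
So the next term is two copies of V3|V3|V3|V3 with '|' between the halves.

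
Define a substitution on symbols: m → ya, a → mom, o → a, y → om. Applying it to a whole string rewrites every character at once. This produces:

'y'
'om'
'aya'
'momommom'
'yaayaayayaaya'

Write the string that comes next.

Applying the rule to each of the 13 symbols of yaayaayayaaya gives the pieces om mom mom om mom mom om mom om mom mom om mom, which concatenate to the answer.

ommommomommommomommomommommomommom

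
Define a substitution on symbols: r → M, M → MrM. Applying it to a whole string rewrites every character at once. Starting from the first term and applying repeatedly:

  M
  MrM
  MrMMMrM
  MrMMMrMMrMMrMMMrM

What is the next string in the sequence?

MrMMMrMMrMMrMMMrMMrMMMrMMrMMMrMMrMMrMMMrM

Applying the rule to each of the 17 symbols of MrMMMrMMrMMrMMMrM gives the pieces MrM M MrM MrM MrM M MrM MrM M MrM MrM M MrM MrM MrM M MrM, which concatenate to the answer.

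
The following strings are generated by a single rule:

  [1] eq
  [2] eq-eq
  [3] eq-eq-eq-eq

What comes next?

eq-eq-eq-eq-eq-eq-eq-eq

Each string is two copies of the previous one joined by '-'.
One more doubling of eq-eq-eq-eq gives the answer.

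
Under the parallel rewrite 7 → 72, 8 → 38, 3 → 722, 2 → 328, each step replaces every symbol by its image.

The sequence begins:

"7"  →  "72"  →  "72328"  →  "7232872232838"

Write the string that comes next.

7232872232838723283287223283872238

φ(7232872232838) expands symbol-by-symbol to 72 328 722 328 38 72 328 328 722 328 38 722 38; joining the 13 pieces gives the next term.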